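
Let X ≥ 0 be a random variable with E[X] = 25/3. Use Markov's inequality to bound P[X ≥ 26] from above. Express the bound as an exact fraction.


μ = E[X] = 25/3, a = 26.
Markov: P[X ≥ 26] ≤ μ/a = (25/3)/26 = 25/78.
Numerically: ≈ 0.3205.
(Since a = 26 > μ = 8.3333, the bound 25/78 is < 1 and informative.)

P[X ≥ 26] ≤ 25/78 ≈ 0.3205.


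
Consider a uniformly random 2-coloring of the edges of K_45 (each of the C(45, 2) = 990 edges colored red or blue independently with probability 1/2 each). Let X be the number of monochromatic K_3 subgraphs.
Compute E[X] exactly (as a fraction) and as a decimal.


Let X = Σ_S X_S over the C(45, 3) = 14190 subsets S of size 3, where X_S = 1 if the K_3 on S is monochromatic.
For a fixed S, the K_3 on S has C(3, 2) = 3 edges. P[all 3 edges red] = (1/2)^3, and likewise for blue, so P[monochromatic] = 2·(1/2)^3 = 2^{1 − 3} = 1/4.
By linearity of expectation: E[X] = C(45, 3) · 2^{1 − 3} = 14190 · 1/4 = 7095/2.
Numerically: E[X] ≈ 3547.50000.

E[X] = C(45,3)·2^(1−C(3,2)) = 7095/2 ≈ 3547.50000.


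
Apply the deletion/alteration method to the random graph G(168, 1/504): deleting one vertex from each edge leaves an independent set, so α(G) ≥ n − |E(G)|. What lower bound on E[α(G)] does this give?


E[|E(G)|] = C(168, 2)·p = 14028 · (1/504) = 167/6.
E[α(G)] ≥ n − E[|E(G)|] = 168 − 167/6 = 841/6.
Numerically: ≈ 140.16667.
(This is only a lower bound; the true E[α(G)] may be larger.)

E[α(G)] ≥ 841/6 ≈ 140.16667.


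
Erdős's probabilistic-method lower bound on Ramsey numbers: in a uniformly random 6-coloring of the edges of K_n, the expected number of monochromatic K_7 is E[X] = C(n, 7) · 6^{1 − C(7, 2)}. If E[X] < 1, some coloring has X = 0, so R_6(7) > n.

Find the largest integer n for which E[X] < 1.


We need C(n, 7) · 6^{1 − 21} < 1, i.e. C(n, 7) < 6^{21 − 1} = 3656158440062976.
Check values of n near the boundary:
  n = 563: C(563, 7) = 3426622515769596; 3426622515769596 < 3656158440062976? YES
  n = 564: C(564, 7) = 3469685994423792; 3469685994423792 < 3656158440062976? YES
  n = 565: C(565, 7) = 3513212521235560; 3513212521235560 < 3656158440062976? YES
  n = 566: C(566, 7) = 3557206237959440; 3557206237959440 < 3656158440062976? YES
  n = 567: C(567, 7) = 3601671315933933; 3601671315933933 < 3656158440062976? YES
  n = 568: C(568, 7) = 3646611956239704; 3646611956239704 < 3656158440062976? YES
  n = 569: C(569, 7) = 3692032389858348; 3692032389858348 < 3656158440062976? NO
  n = 570: C(570, 7) = 3737936877831720; 3737936877831720 < 3656158440062976? NO
  n = 571: C(571, 7) = 3784329711421830; 3784329711421830 < 3656158440062976? NO
The largest n with C(n, 7) < 3656158440062976 is n = 568 (where E[X] = 16882462760369/16926659444736 ≈ 0.9973889). Hence R_6(7) > 568, i.e. R_6(7) ≥ 569.

Largest n = 568; hence R_6(7) > 568.


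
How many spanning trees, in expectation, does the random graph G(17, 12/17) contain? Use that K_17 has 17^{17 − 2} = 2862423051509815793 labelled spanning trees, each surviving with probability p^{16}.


K_17 has 17^{17 − 2} = 2862423051509815793 labelled spanning trees.
For each such spanning tree H, let X_H = 1 if all 16 edges of H are present in G. Then P[X_H = 1] = p^{16} = (12/17)^{16} = 184884258895036416/48661191875666868481.
By linearity of expectation: E[X] = Σ_H E[X_H] = 2862423051509815793 · p^{16} = 2862423051509815793 · 184884258895036416/48661191875666868481 = 184884258895036416/17.
Numerically: E[X] ≈ 1.0876e+16.

E[X] = 2862423051509815793 · (12/17)^{16} = 184884258895036416/17 ≈ 1.0876e+16.


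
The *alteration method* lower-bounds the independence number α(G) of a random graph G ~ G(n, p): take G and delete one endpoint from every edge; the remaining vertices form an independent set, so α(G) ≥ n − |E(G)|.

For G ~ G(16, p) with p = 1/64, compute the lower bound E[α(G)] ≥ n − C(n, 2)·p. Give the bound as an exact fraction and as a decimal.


E[|E(G)|] = C(16, 2)·p = 120 · (1/64) = 15/8.
E[α(G)] ≥ n − E[|E(G)|] = 16 − 15/8 = 113/8.
Numerically: ≈ 14.1250.
(This is only a lower bound; the true E[α(G)] may be larger.)

E[α(G)] ≥ 113/8 ≈ 14.1250.


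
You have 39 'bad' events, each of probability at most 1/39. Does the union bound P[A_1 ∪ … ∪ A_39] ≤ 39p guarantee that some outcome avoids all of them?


Union bound: P[∪_{i=1}^{39} A_i] ≤ Σ_i P[A_i] ≤ 39·p = 39·(1/39) = 1.
Numerically: 1 ≈ 1.000000.
Is 1 < 1? NO.
Since the bound 1 is ≥ 1, the union bound is uninformative here; it does NOT by itself certify existence.

39·p = 1 ≈ 1.000000; existence NOT certified by the union bound.


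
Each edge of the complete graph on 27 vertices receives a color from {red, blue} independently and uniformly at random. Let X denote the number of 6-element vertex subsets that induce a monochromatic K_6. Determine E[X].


Let X = Σ_S X_S over the C(27, 6) = 296010 subsets S of size 6, where X_S = 1 if the K_6 on S is monochromatic.
For a fixed S, the K_6 on S has C(6, 2) = 15 edges. P[all 15 edges red] = (1/2)^15, and likewise for blue, so P[monochromatic] = 2·(1/2)^15 = 2^{1 − 15} = 1/16384.
By linearity of expectation: E[X] = C(27, 6) · 2^{1 − 15} = 296010 · 1/16384 = 148005/8192.
Numerically: E[X] ≈ 18.067.

E[X] = C(27,6)·2^(1−C(6,2)) = 148005/8192 ≈ 18.067.


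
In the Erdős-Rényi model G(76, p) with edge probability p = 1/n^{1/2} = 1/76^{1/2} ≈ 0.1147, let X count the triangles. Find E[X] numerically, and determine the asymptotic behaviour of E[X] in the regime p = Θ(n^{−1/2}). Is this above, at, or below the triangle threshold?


Number of potential triangles: C(76, 3) = 70300.
Each occurs with probability p³ ≈ (0.1147)³ ≈ 1.509314e-03.
By linearity: E[X] = C(76, 3)·p³ ≈ 70300 · 1.509314e-03 ≈ 106.1048.
Since α = 1/2 < 1, p = c/n^{1/2} ≫ 1/n is above the triangle threshold p ~ 1/n. Asymptotically E[X] ~ (c³/6)·n^{3(1−α)} = (1³/6)·n^{1.5} → ∞; triangles are abundant w.h.p.

E[X] ≈ 106.1048; in regime p = Θ(1/n^{1/2}) E[X] diverges (above the triangle threshold p ~ 1/n).


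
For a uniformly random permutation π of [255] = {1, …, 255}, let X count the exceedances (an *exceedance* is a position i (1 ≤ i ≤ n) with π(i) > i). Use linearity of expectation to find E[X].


Write X = Σ_{i=1}^{255} X_i, where X_i = 1_{π(i) > i}.
For each fixed i, π(i) is uniform over {1, …, 255} (marginal of a uniform permutation), so P[π(i) > i] = (n − i)/n. Summing: Σ_{i=1}^{255} (n − i)/n = (0 + 1 + … + 254)/255 = 255(255 − 1)/(2·255) = (255 − 1)/2.
Hence E[X] = Σ_{i=1}^{255} (255 − i)/255 = 127 ≈ 127.0000.

E[X] = 127 = 127.0000.


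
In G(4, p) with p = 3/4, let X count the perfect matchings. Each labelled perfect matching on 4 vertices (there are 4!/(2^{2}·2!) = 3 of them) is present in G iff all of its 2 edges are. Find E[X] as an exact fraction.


K_4 has 4!/(2^{2}·2!) = 3 labelled perfect matchings.
For each such perfect matching H, let X_H = 1 if all 2 edges of H are present in G. Then P[X_H = 1] = p^{2} = (3/4)^{2} = 9/16.
Summing the indicators: E[X] = Σ_H E[X_H] = 3 · p^{2} = 3 · 9/16 = 27/16.
Numerically: E[X] ≈ 1.69.

E[X] = 3 · (3/4)^{2} = 27/16 ≈ 1.69.


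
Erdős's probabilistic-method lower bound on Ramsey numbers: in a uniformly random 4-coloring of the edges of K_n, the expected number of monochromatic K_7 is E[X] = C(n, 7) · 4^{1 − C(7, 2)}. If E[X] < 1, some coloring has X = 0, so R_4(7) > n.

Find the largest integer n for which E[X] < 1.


We need C(n, 7) · 4^{1 − 21} < 1, i.e. C(n, 7) < 4^{21 − 1} = 1099511627776.
Check values of n near the boundary:
  n = 178: C(178, 7) = 996867063280; 996867063280 < 1099511627776? YES
  n = 179: C(179, 7) = 1037437234460; 1037437234460 < 1099511627776? YES
  n = 180: C(180, 7) = 1079414463600; 1079414463600 < 1099511627776? YES
  n = 181: C(181, 7) = 1122839183400; 1122839183400 < 1099511627776? NO
  n = 182: C(182, 7) = 1167752750736; 1167752750736 < 1099511627776? NO
  n = 183: C(183, 7) = 1214197462413; 1214197462413 < 1099511627776? NO
The largest n with C(n, 7) < 1099511627776 is n = 180 (where E[X] = 67463403975/68719476736 ≈ 0.9817217). Hence R_4(7) > 180, i.e. R_4(7) ≥ 181.

Largest n = 180; hence R_4(7) > 180.


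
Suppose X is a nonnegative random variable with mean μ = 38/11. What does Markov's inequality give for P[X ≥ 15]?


μ = E[X] = 38/11, a = 15.
Markov: P[X ≥ 15] ≤ μ/a = (38/11)/15 = 38/165.
Numerically: ≈ 0.2303.
(Since a = 15 > μ = 3.4545, the bound 38/165 is < 1 and informative.)

P[X ≥ 15] ≤ 38/165 ≈ 0.2303.


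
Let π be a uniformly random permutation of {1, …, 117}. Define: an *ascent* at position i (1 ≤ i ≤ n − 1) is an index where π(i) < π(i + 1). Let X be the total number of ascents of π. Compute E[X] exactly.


Write X = Σ X_I over i = 1, …, 116, with X_I the indicator of one ascent.
There are 116 indicators.
For each fixed i, the pair (π(i), π(i+1)) is a uniformly random ordered pair of distinct values from {1, …, 117}; by symmetry P[π(i) < π(i+1)] = 1/2.
By linearity: E[X] = 116 · (1/2) = (117 − 1) · (1/2) = 58 ≈ 58.000000.

E[X] = 58 = 58.000000.


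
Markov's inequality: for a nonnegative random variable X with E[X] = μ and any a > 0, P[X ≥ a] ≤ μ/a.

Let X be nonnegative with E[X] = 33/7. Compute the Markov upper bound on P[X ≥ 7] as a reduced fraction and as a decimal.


μ = E[X] = 33/7, a = 7.
Markov: P[X ≥ 7] ≤ μ/a = (33/7)/7 = 33/49.
Numerically: ≈ 0.673.
(Since a = 7 > μ = 4.714, the bound 33/49 is < 1 and informative.)

P[X ≥ 7] ≤ 33/49 ≈ 0.673.


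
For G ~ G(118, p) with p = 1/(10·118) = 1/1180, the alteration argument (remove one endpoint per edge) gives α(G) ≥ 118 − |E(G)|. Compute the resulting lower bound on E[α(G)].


E[|E(G)|] = C(118, 2)·p = 6903 · (1/1180) = 117/20.
E[α(G)] ≥ n − E[|E(G)|] = 118 − 117/20 = 2243/20.
Numerically: ≈ 112.150000.
(This is only a lower bound; the true E[α(G)] may be larger.)

E[α(G)] ≥ 2243/20 ≈ 112.150000.


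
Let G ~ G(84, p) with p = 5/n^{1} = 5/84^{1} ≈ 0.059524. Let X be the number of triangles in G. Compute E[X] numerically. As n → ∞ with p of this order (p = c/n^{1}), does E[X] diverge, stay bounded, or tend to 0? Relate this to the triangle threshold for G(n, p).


Number of potential triangles: C(84, 3) = 95284.
Each occurs with probability p³ ≈ (0.059524)³ ≈ 2.1089785e-04.
By linearity: E[X] = C(84, 3)·p³ ≈ 95284 · 2.1089785e-04 ≈ 20.09519.
Here α = 1, so p = 5/n is exactly at the triangle threshold p ~ 1/n. Asymptotically E[X] → c³/6 = 5³/6 = 125/6 ≈ 20.83333, a bounded constant. In this regime the triangle count is asymptotically Poisson(c³/6).

E[X] ≈ 20.09519; in regime p = Θ(1/n^{1}) E[X] stays bounded (at the triangle threshold p ~ 1/n).


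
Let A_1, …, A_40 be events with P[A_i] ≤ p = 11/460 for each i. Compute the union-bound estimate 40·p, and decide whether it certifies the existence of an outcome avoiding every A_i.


Union bound: P[∪_{i=1}^{40} A_i] ≤ Σ_i P[A_i] ≤ 40·p = 40·(11/460) = 22/23.
Numerically: 22/23 ≈ 0.9565.
Is 22/23 < 1? YES.
Since P[∪ A_i] ≤ 22/23 < 1, the complement has P[∩ A_i^c] ≥ 1 − 22/23 = 1/23 > 0, so some outcome avoids every A_i.

40·p = 22/23 ≈ 0.9565; existence CERTIFIED by the union bound.


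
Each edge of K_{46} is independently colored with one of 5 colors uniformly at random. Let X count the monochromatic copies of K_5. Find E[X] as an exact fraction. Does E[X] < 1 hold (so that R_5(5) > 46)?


E[X] = C(46, 5) · 5^{1 − 10} = 1370754 · 5^{−9} = 1370754/1953125.
As a reduced fraction: E[X] = 1370754/1953125 ≈ 0.70183.
Is E[X] < 1? YES.
Since E[X] < 1, there exists a 5-coloring of K_{46} with no monochromatic K_5; hence R_5(5) > 46.

E[X] = 1370754/1953125 ≈ 0.70183; E[X] < 1, so R_5(5) > 46.


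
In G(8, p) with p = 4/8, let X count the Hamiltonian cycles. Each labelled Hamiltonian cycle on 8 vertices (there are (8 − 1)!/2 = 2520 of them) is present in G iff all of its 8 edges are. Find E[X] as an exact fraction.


K_8 has (8 − 1)!/2 = 2520 labelled Hamiltonian cycles.
For each such Hamiltonian cycle H, let X_H = 1 if all 8 edges of H are present in G. Then P[X_H = 1] = p^{8} = (1/2)^{8} = 1/256.
By linearity of expectation: E[X] = Σ_H E[X_H] = 2520 · p^{8} = 2520 · 1/256 = 315/32.
Numerically: E[X] ≈ 9.844.

E[X] = 2520 · (1/2)^{8} = 315/32 ≈ 9.844.


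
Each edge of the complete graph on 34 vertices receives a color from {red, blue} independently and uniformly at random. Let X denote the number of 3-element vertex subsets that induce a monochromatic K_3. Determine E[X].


Let X = Σ_S X_S over the C(34, 3) = 5984 subsets S of size 3, where X_S = 1 if the K_3 on S is monochromatic.
For a fixed S, the K_3 on S has C(3, 2) = 3 edges. P[all 3 edges red] = (1/2)^3, and likewise for blue, so P[monochromatic] = 2·(1/2)^3 = 2^{1 − 3} = 1/4.
By linearity of expectation: E[X] = C(34, 3) · 2^{1 − 3} = 5984 · 1/4 = 1496.
Numerically: E[X] ≈ 1496.0000.

E[X] = C(34,3)·2^(1−C(3,2)) = 1496 ≈ 1496.0000.


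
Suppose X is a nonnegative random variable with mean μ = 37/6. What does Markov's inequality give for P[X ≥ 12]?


μ = E[X] = 37/6, a = 12.
Markov: P[X ≥ 12] ≤ μ/a = (37/6)/12 = 37/72.
Numerically: ≈ 0.514.
(Since a = 12 > μ = 6.167, the bound 37/72 is < 1 and informative.)

P[X ≥ 12] ≤ 37/72 ≈ 0.514.


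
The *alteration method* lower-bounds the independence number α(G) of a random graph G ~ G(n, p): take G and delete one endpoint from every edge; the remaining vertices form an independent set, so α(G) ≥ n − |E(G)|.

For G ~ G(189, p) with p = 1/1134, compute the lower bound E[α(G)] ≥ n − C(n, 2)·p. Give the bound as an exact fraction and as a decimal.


E[|E(G)|] = C(189, 2)·p = 17766 · (1/1134) = 47/3.
E[α(G)] ≥ n − E[|E(G)|] = 189 − 47/3 = 520/3.
Numerically: ≈ 173.333333.
(This is only a lower bound; the true E[α(G)] may be larger.)

E[α(G)] ≥ 520/3 ≈ 173.333333.


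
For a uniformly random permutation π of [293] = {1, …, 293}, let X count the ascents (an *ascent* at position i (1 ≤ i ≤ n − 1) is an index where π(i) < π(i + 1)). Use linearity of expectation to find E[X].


Write X = Σ X_I over i = 1, …, 292, with X_I the indicator of one ascent.
There are 292 indicators.
For each fixed i, the pair (π(i), π(i+1)) is a uniformly random ordered pair of distinct values from {1, …, 293}; by symmetry P[π(i) < π(i+1)] = 1/2.
By linearity: E[X] = 292 · (1/2) = (293 − 1) · (1/2) = 146 ≈ 146.0000.

E[X] = 146 = 146.0000.


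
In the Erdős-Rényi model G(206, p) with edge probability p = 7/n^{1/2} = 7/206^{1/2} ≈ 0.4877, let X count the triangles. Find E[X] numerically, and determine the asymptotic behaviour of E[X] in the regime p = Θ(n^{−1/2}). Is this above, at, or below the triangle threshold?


Number of potential triangles: C(206, 3) = 1435820.
Each occurs with probability p³ ≈ (0.4877)³ ≈ 1.160094e-01.
By linearity: E[X] = C(206, 3)·p³ ≈ 1435820 · 1.160094e-01 ≈ 166568.6585.
Since α = 1/2 < 1, p = c/n^{1/2} ≫ 1/n is above the triangle threshold p ~ 1/n. Asymptotically E[X] ~ (c³/6)·n^{3(1−α)} = (7³/6)·n^{1.5} → ∞; triangles are abundant w.h.p.

E[X] ≈ 166568.6585; in regime p = Θ(1/n^{1/2}) E[X] diverges (above the triangle threshold p ~ 1/n).


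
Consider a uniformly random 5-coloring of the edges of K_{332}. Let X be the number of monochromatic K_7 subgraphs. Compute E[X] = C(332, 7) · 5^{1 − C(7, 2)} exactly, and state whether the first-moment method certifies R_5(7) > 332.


E[X] = C(332, 7) · 5^{1 − 21} = 82772214646616 · 5^{−20} = 82772214646616/95367431640625.
As a reduced fraction: E[X] = 82772214646616/95367431640625 ≈ 0.8679296.
Is E[X] < 1? YES.
Since E[X] < 1, there exists a 5-coloring of K_{332} with no monochromatic K_7; hence R_5(7) > 332.

E[X] = 82772214646616/95367431640625 ≈ 0.8679296; E[X] < 1, so R_5(7) > 332.


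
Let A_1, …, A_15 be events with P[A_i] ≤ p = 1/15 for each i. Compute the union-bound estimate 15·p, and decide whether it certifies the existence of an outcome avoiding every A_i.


Union bound: P[∪_{i=1}^{15} A_i] ≤ Σ_i P[A_i] ≤ 15·p = 15·(1/15) = 1.
Numerically: 1 ≈ 1.000.
Is 1 < 1? NO.
Since the bound 1 is ≥ 1, the union bound is uninformative here; it does NOT by itself certify existence.

15·p = 1 ≈ 1.000; existence NOT certified by the union bound.


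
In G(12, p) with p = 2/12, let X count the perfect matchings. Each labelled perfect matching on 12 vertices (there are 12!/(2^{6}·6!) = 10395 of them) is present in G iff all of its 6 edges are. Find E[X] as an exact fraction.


K_12 has 12!/(2^{6}·6!) = 10395 labelled perfect matchings.
For each such perfect matching H, let X_H = 1 if all 6 edges of H are present in G. Then P[X_H = 1] = p^{6} = (1/6)^{6} = 1/46656.
Summing the indicators: E[X] = Σ_H E[X_H] = 10395 · p^{6} = 10395 · 1/46656 = 385/1728.
Numerically: E[X] ≈ 0.2228.

E[X] = 10395 · (1/6)^{6} = 385/1728 ≈ 0.2228.


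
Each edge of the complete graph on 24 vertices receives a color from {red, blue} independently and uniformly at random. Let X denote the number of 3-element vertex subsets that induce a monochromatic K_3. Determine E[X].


Let X = Σ_S X_S over the C(24, 3) = 2024 subsets S of size 3, where X_S = 1 if the K_3 on S is monochromatic.
For a fixed S, the K_3 on S has C(3, 2) = 3 edges. P[all 3 edges red] = (1/2)^3, and likewise for blue, so P[monochromatic] = 2·(1/2)^3 = 2^{1 − 3} = 1/4.
By linearity: E[X] = C(24, 3) · 2^{1 − 3} = 2024 · 1/4 = 506.
Numerically: E[X] ≈ 506.000000.

E[X] = C(24,3)·2^(1−C(3,2)) = 506 ≈ 506.000000.


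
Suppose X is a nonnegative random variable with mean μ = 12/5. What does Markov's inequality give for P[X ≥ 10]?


μ = E[X] = 12/5, a = 10.
Markov: P[X ≥ 10] ≤ μ/a = (12/5)/10 = 6/25.
Numerically: ≈ 0.240000.
(Since a = 10 > μ = 2.400000, the bound 6/25 is < 1 and informative.)

P[X ≥ 10] ≤ 6/25 ≈ 0.240000.


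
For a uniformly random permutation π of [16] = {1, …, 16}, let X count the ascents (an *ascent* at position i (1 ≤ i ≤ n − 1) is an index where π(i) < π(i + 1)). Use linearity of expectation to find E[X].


Write X = Σ X_I over i = 1, …, 15, with X_I the indicator of one ascent.
There are 15 indicators.
For each fixed i, the pair (π(i), π(i+1)) is a uniformly random ordered pair of distinct values from {1, …, 16}; by symmetry P[π(i) < π(i+1)] = 1/2.
By linearity: E[X] = 15 · (1/2) = (16 − 1) · (1/2) = 15/2 ≈ 7.500000.

E[X] = 15/2 = 7.500000.


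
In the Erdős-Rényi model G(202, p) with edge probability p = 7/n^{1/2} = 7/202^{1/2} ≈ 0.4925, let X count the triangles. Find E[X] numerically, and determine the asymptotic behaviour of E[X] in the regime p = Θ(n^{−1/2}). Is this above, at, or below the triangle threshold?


Number of potential triangles: C(202, 3) = 1353400.
Each occurs with probability p³ ≈ (0.4925)³ ≈ 1.194723e-01.
By linearity: E[X] = C(202, 3)·p³ ≈ 1353400 · 1.194723e-01 ≈ 161693.7518.
Since α = 1/2 < 1, p = c/n^{1/2} ≫ 1/n is above the triangle threshold p ~ 1/n. Asymptotically E[X] ~ (c³/6)·n^{3(1−α)} = (7³/6)·n^{1.5} → ∞; triangles are abundant w.h.p.

E[X] ≈ 161693.7518; in regime p = Θ(1/n^{1/2}) E[X] diverges (above the triangle threshold p ~ 1/n).


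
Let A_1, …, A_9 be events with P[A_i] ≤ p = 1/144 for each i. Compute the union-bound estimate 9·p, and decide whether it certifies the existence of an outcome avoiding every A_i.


Union bound: P[∪_{i=1}^{9} A_i] ≤ Σ_i P[A_i] ≤ 9·p = 9·(1/144) = 1/16.
Numerically: 1/16 ≈ 0.062500.
Is 1/16 < 1? YES.
Since P[∪ A_i] ≤ 1/16 < 1, the complement has P[∩ A_i^c] ≥ 1 − 1/16 = 15/16 > 0, so some outcome avoids every A_i.

9·p = 1/16 ≈ 0.062500; existence CERTIFIED by the union bound.


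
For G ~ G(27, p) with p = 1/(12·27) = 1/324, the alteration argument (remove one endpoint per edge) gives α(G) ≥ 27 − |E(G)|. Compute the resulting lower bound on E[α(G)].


E[|E(G)|] = C(27, 2)·p = 351 · (1/324) = 13/12.
E[α(G)] ≥ n − E[|E(G)|] = 27 − 13/12 = 311/12.
Numerically: ≈ 25.9167.
(This is only a lower bound; the true E[α(G)] may be larger.)

E[α(G)] ≥ 311/12 ≈ 25.9167.


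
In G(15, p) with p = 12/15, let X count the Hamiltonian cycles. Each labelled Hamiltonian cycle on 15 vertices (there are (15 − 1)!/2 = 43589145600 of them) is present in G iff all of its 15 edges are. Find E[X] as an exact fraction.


K_15 has (15 − 1)!/2 = 43589145600 labelled Hamiltonian cycles.
For each such Hamiltonian cycle H, let X_H = 1 if all 15 edges of H are present in G. Then P[X_H = 1] = p^{15} = (4/5)^{15} = 1073741824/30517578125.
Summing the indicators: E[X] = Σ_H E[X_H] = 43589145600 · p^{15} = 43589145600 · 1073741824/30517578125 = 1872139548125822976/1220703125.
Numerically: E[X] ≈ 1.53366e+09.

E[X] = 43589145600 · (4/5)^{15} = 1872139548125822976/1220703125 ≈ 1.53366e+09.


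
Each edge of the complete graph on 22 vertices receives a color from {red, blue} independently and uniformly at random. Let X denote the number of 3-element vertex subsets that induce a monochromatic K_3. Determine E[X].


Let X = Σ_S X_S over the C(22, 3) = 1540 subsets S of size 3, where X_S = 1 if the K_3 on S is monochromatic.
For a fixed S, the K_3 on S has C(3, 2) = 3 edges. P[all 3 edges red] = (1/2)^3, and likewise for blue, so P[monochromatic] = 2·(1/2)^3 = 2^{1 − 3} = 1/4.
By linearity: E[X] = C(22, 3) · 2^{1 − 3} = 1540 · 1/4 = 385.
Numerically: E[X] ≈ 385.0000.

E[X] = C(22,3)·2^(1−C(3,2)) = 385 ≈ 385.0000.


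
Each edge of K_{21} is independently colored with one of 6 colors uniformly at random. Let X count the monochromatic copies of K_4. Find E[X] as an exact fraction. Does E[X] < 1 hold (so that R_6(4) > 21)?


E[X] = C(21, 4) · 6^{1 − 6} = 5985 · 6^{−5} = 5985/7776.
As a reduced fraction: E[X] = 665/864 ≈ 0.7696759.
Is E[X] < 1? YES.
Since E[X] < 1, there exists a 6-coloring of K_{21} with no monochromatic K_4; hence R_6(4) > 21.

E[X] = 665/864 ≈ 0.7696759; E[X] < 1, so R_6(4) > 21.


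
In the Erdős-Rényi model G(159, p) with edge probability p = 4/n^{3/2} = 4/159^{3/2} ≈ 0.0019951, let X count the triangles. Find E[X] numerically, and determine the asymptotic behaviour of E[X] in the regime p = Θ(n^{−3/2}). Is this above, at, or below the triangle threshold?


Number of potential triangles: C(159, 3) = 657359.
Each occurs with probability p³ ≈ (0.0019951)³ ≈ 7.94132399e-09.
By linearity: E[X] = C(159, 3)·p³ ≈ 657359 · 7.94132399e-09 ≈ 0.005220.
Since α = 3/2 > 1, p = c/n^{3/2} = o(1/n) is below the triangle threshold p ~ 1/n. Asymptotically E[X] ~ (c³/6)·n^{3(1−α)} = (4³/6)·n^{-1.5} → 0, so by Markov's inequality G has no triangles w.h.p.

E[X] ≈ 0.005220; in regime p = Θ(1/n^{3/2}) E[X] tends to 0 (below the triangle threshold p ~ 1/n).


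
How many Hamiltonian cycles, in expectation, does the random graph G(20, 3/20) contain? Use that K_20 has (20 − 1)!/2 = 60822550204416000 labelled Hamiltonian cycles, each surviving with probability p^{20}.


K_20 has (20 − 1)!/2 = 60822550204416000 labelled Hamiltonian cycles.
For each such Hamiltonian cycle H, let X_H = 1 if all 20 edges of H are present in G. Then P[X_H = 1] = p^{20} = (3/20)^{20} = 3486784401/104857600000000000000000000.
Summing the indicators: E[X] = Σ_H E[X_H] = 60822550204416000 · p^{20} = 60822550204416000 · 3486784401/104857600000000000000000000 = 51776152168407487821/25600000000000000000.
Numerically: E[X] ≈ 2.023.

E[X] = 60822550204416000 · (3/20)^{20} = 51776152168407487821/25600000000000000000 ≈ 2.023.


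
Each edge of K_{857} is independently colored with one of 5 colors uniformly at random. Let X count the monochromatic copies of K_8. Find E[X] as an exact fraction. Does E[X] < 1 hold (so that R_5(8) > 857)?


E[X] = C(857, 8) · 5^{1 − 28} = 6983854138365964575 · 5^{−27} = 6983854138365964575/7450580596923828125.
As a reduced fraction: E[X] = 279354165534638583/298023223876953125 ≈ 0.9374.
Is E[X] < 1? YES.
Since E[X] < 1, there exists a 5-coloring of K_{857} with no monochromatic K_8; hence R_5(8) > 857.

E[X] = 279354165534638583/298023223876953125 ≈ 0.9374; E[X] < 1, so R_5(8) > 857.


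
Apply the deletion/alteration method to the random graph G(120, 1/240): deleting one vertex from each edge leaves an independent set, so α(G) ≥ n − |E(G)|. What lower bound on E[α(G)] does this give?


E[|E(G)|] = C(120, 2)·p = 7140 · (1/240) = 119/4.
E[α(G)] ≥ n − E[|E(G)|] = 120 − 119/4 = 361/4.
Numerically: ≈ 90.2500.
(This is only a lower bound; the true E[α(G)] may be larger.)

E[α(G)] ≥ 361/4 ≈ 90.2500.


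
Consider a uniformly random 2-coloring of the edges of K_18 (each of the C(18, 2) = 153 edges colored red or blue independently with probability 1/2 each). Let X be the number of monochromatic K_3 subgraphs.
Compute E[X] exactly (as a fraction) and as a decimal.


Let X = Σ_S X_S over the C(18, 3) = 816 subsets S of size 3, where X_S = 1 if the K_3 on S is monochromatic.
For a fixed S, the K_3 on S has C(3, 2) = 3 edges. P[all 3 edges red] = (1/2)^3, and likewise for blue, so P[monochromatic] = 2·(1/2)^3 = 2^{1 − 3} = 1/4.
By linearity of expectation: E[X] = C(18, 3) · 2^{1 − 3} = 816 · 1/4 = 204.
Numerically: E[X] ≈ 204.000000.

E[X] = C(18,3)·2^(1−C(3,2)) = 204 ≈ 204.000000.


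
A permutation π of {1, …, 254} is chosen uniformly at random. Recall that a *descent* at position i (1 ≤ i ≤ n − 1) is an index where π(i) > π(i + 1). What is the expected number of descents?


Write X = Σ X_I over i = 1, …, 253, with X_I the indicator of one descent.
There are 253 indicators.
For each fixed i, the pair (π(i), π(i+1)) is a uniformly random ordered pair of distinct values from {1, …, 254}; by symmetry P[π(i) > π(i+1)] = 1/2.
By linearity: E[X] = 253 · (1/2) = (254 − 1) · (1/2) = 253/2 ≈ 126.500000.

E[X] = 253/2 = 126.500000.


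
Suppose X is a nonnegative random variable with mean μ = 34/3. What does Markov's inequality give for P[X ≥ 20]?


μ = E[X] = 34/3, a = 20.
Markov: P[X ≥ 20] ≤ μ/a = (34/3)/20 = 17/30.
Numerically: ≈ 0.5667.
(Since a = 20 > μ = 11.3333, the bound 17/30 is < 1 and informative.)

P[X ≥ 20] ≤ 17/30 ≈ 0.5667.


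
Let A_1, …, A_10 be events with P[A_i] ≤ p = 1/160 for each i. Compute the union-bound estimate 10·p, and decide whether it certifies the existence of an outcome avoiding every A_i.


Union bound: P[∪_{i=1}^{10} A_i] ≤ Σ_i P[A_i] ≤ 10·p = 10·(1/160) = 1/16.
Numerically: 1/16 ≈ 0.062500.
Is 1/16 < 1? YES.
Since P[∪ A_i] ≤ 1/16 < 1, the complement has P[∩ A_i^c] ≥ 1 − 1/16 = 15/16 > 0, so some outcome avoids every A_i.

10·p = 1/16 ≈ 0.062500; existence CERTIFIED by the union bound.


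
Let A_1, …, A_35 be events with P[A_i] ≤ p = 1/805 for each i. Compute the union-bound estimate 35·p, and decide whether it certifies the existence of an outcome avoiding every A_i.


Union bound: P[∪_{i=1}^{35} A_i] ≤ Σ_i P[A_i] ≤ 35·p = 35·(1/805) = 1/23.
Numerically: 1/23 ≈ 0.0434783.
Is 1/23 < 1? YES.
Since P[∪ A_i] ≤ 1/23 < 1, the complement has P[∩ A_i^c] ≥ 1 − 1/23 = 22/23 > 0, so some outcome avoids every A_i.

35·p = 1/23 ≈ 0.0434783; existence CERTIFIED by the union bound.


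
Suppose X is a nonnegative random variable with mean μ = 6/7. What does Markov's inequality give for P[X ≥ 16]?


μ = E[X] = 6/7, a = 16.
Markov: P[X ≥ 16] ≤ μ/a = (6/7)/16 = 3/56.
Numerically: ≈ 0.053571.
(Since a = 16 > μ = 0.857143, the bound 3/56 is < 1 and informative.)

P[X ≥ 16] ≤ 3/56 ≈ 0.053571.


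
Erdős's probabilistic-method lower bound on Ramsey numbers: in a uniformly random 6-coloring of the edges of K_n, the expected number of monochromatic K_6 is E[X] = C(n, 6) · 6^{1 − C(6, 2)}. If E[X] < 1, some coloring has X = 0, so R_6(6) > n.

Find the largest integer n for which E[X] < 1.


We need C(n, 6) · 6^{1 − 15} < 1, i.e. C(n, 6) < 6^{15 − 1} = 78364164096.
Check values of n near the boundary:
  n = 192: C(192, 6) = 64300886496; 64300886496 < 78364164096? YES
  n = 193: C(193, 6) = 66364016544; 66364016544 < 78364164096? YES
  n = 194: C(194, 6) = 68482017072; 68482017072 < 78364164096? YES
  n = 195: C(195, 6) = 70656049360; 70656049360 < 78364164096? YES
  n = 196: C(196, 6) = 72887293024; 72887293024 < 78364164096? YES
  n = 197: C(197, 6) = 75176946208; 75176946208 < 78364164096? YES
  n = 198: C(198, 6) = 77526225777; 77526225777 < 78364164096? YES
  n = 199: C(199, 6) = 79936367511; 79936367511 < 78364164096? NO
  n = 200: C(200, 6) = 82408626300; 82408626300 < 78364164096? NO
  n = 201: C(201, 6) = 84944276340; 84944276340 < 78364164096? NO
The largest n with C(n, 6) < 78364164096 is n = 198 (where E[X] = 25842075259/26121388032 ≈ 0.9893071). Hence R_6(6) > 198, i.e. R_6(6) ≥ 199.

Largest n = 198; hence R_6(6) > 198.


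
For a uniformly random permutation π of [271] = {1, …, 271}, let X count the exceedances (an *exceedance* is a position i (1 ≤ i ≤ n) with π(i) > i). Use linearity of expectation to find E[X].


Write X = Σ_{i=1}^{271} X_i, where X_i = 1_{π(i) > i}.
For each fixed i, π(i) is uniform over {1, …, 271} (marginal of a uniform permutation), so P[π(i) > i] = (n − i)/n. Summing: Σ_{i=1}^{271} (n − i)/n = (0 + 1 + … + 270)/271 = 271(271 − 1)/(2·271) = (271 − 1)/2.
Hence E[X] = Σ_{i=1}^{271} (271 − i)/271 = 135 ≈ 135.000000.

E[X] = 135 = 135.000000.


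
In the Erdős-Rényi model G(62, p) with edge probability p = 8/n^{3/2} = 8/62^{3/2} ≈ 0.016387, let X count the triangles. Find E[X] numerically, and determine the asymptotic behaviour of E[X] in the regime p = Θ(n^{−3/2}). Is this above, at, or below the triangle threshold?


Number of potential triangles: C(62, 3) = 37820.
Each occurs with probability p³ ≈ (0.016387)³ ≈ 4.4005540e-06.
By linearity: E[X] = C(62, 3)·p³ ≈ 37820 · 4.4005540e-06 ≈ 0.16643.
Since α = 3/2 > 1, p = c/n^{3/2} = o(1/n) is below the triangle threshold p ~ 1/n. Asymptotically E[X] ~ (c³/6)·n^{3(1−α)} = (8³/6)·n^{-1.5} → 0, so by Markov's inequality G has no triangles w.h.p.

E[X] ≈ 0.16643; in regime p = Θ(1/n^{3/2}) E[X] tends to 0 (below the triangle threshold p ~ 1/n).


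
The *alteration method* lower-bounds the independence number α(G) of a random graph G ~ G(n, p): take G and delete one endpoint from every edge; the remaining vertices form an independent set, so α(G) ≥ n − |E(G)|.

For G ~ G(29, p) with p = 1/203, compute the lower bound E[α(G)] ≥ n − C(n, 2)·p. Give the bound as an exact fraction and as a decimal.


E[|E(G)|] = C(29, 2)·p = 406 · (1/203) = 2.
E[α(G)] ≥ n − E[|E(G)|] = 29 − 2 = 27.
Numerically: ≈ 27.000.
(This is only a lower bound; the true E[α(G)] may be larger.)

E[α(G)] ≥ 27 ≈ 27.000.


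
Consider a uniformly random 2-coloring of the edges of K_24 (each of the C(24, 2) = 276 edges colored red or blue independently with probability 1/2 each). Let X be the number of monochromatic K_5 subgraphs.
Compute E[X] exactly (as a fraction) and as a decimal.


Let X = Σ_S X_S over the C(24, 5) = 42504 subsets S of size 5, where X_S = 1 if the K_5 on S is monochromatic.
For a fixed S, the K_5 on S has C(5, 2) = 10 edges. P[all 10 edges red] = (1/2)^10, and likewise for blue, so P[monochromatic] = 2·(1/2)^10 = 2^{1 − 10} = 1/512.
Summing: E[X] = C(24, 5) · 2^{1 − 10} = 42504 · 1/512 = 5313/64.
Numerically: E[X] ≈ 83.015625.

E[X] = C(24,5)·2^(1−C(5,2)) = 5313/64 ≈ 83.015625.


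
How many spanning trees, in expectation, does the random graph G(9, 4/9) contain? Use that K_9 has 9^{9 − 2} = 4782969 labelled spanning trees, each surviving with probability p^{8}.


K_9 has 9^{9 − 2} = 4782969 labelled spanning trees.
For each such spanning tree H, let X_H = 1 if all 8 edges of H are present in G. Then P[X_H = 1] = p^{8} = (4/9)^{8} = 65536/43046721.
By linearity of expectation: E[X] = Σ_H E[X_H] = 4782969 · p^{8} = 4782969 · 65536/43046721 = 65536/9.
Numerically: E[X] ≈ 7282.

E[X] = 4782969 · (4/9)^{8} = 65536/9 ≈ 7282.


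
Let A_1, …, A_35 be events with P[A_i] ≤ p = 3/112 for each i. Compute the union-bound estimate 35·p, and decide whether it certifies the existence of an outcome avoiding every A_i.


Union bound: P[∪_{i=1}^{35} A_i] ≤ Σ_i P[A_i] ≤ 35·p = 35·(3/112) = 15/16.
Numerically: 15/16 ≈ 0.937500.
Is 15/16 < 1? YES.
Since P[∪ A_i] ≤ 15/16 < 1, the complement has P[∩ A_i^c] ≥ 1 − 15/16 = 1/16 > 0, so some outcome avoids every A_i.

35·p = 15/16 ≈ 0.937500; existence CERTIFIED by the union bound.


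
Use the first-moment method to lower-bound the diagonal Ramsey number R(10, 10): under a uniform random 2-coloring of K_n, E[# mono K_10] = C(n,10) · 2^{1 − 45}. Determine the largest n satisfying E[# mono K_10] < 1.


We need C(n, 10) · 2^{1 − 45} < 1, i.e. C(n, 10) < 2^{45 − 1} = 17592186044416.
Check values of n near the boundary:
  n = 99: C(99, 10) = 15579278510796; 15579278510796 < 17592186044416? YES
  n = 100: C(100, 10) = 17310309456440; 17310309456440 < 17592186044416? YES
  n = 101: C(101, 10) = 19212541264840; 19212541264840 < 17592186044416? NO
  n = 102: C(102, 10) = 21300860967540; 21300860967540 < 17592186044416? NO
The largest n with C(n, 10) < 17592186044416 is n = 100 (where E[X] = 2163788682055/2199023255552 ≈ 0.983977). Hence R(10, 10) > 100, i.e. R(10, 10) ≥ 101.

Largest n = 100; hence R(10, 10) > 100.


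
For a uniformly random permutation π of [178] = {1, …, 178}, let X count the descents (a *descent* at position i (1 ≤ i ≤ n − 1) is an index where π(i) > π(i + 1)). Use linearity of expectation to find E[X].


Write X = Σ X_I over i = 1, …, 177, with X_I the indicator of one descent.
There are 177 indicators.
For each fixed i, the pair (π(i), π(i+1)) is a uniformly random ordered pair of distinct values from {1, …, 178}; by symmetry P[π(i) > π(i+1)] = 1/2.
By linearity: E[X] = 177 · (1/2) = (178 − 1) · (1/2) = 177/2 ≈ 88.500.

E[X] = 177/2 = 88.500.


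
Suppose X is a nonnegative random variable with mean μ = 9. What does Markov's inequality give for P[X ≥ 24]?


μ = E[X] = 9, a = 24.
Markov: P[X ≥ 24] ≤ μ/a = (9)/24 = 3/8.
Numerically: ≈ 0.3750.
(Since a = 24 > μ = 9.0000, the bound 3/8 is < 1 and informative.)

P[X ≥ 24] ≤ 3/8 ≈ 0.3750.


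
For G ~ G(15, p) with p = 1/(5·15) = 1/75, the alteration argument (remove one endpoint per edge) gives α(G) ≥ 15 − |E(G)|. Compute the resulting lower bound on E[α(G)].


E[|E(G)|] = C(15, 2)·p = 105 · (1/75) = 7/5.
E[α(G)] ≥ n − E[|E(G)|] = 15 − 7/5 = 68/5.
Numerically: ≈ 13.6000.
(This is only a lower bound; the true E[α(G)] may be larger.)

E[α(G)] ≥ 68/5 ≈ 13.6000.


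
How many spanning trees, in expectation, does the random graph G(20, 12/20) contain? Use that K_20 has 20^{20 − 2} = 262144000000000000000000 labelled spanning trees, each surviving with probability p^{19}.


K_20 has 20^{20 − 2} = 262144000000000000000000 labelled spanning trees.
For each such spanning tree H, let X_H = 1 if all 19 edges of H are present in G. Then P[X_H = 1] = p^{19} = (3/5)^{19} = 1162261467/19073486328125.
Summing the indicators: E[X] = Σ_H E[X_H] = 262144000000000000000000 · p^{19} = 262144000000000000000000 · 1162261467/19073486328125 = 79869999842655731712/5.
Numerically: E[X] ≈ 1.5974e+19.

E[X] = 262144000000000000000000 · (3/5)^{19} = 79869999842655731712/5 ≈ 1.5974e+19.


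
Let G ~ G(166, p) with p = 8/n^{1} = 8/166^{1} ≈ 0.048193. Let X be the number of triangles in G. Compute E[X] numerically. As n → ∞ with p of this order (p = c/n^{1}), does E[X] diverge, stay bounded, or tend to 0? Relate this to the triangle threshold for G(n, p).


Number of potential triangles: C(166, 3) = 748660.
Each occurs with probability p³ ≈ (0.048193)³ ≈ 1.1192979e-04.
By linearity: E[X] = C(166, 3)·p³ ≈ 748660 · 1.1192979e-04 ≈ 83.79736.
Here α = 1, so p = 8/n is exactly at the triangle threshold p ~ 1/n. Asymptotically E[X] → c³/6 = 8³/6 = 256/3 ≈ 85.33333, a bounded constant. In this regime the triangle count is asymptotically Poisson(c³/6).

E[X] ≈ 83.79736; in regime p = Θ(1/n^{1}) E[X] stays bounded (at the triangle threshold p ~ 1/n).


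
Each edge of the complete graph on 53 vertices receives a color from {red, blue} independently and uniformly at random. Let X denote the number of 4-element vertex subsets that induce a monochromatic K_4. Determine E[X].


Let X = Σ_S X_S over the C(53, 4) = 292825 subsets S of size 4, where X_S = 1 if the K_4 on S is monochromatic.
For a fixed S, the K_4 on S has C(4, 2) = 6 edges. P[all 6 edges red] = (1/2)^6, and likewise for blue, so P[monochromatic] = 2·(1/2)^6 = 2^{1 − 6} = 1/32.
By linearity of expectation: E[X] = C(53, 4) · 2^{1 − 6} = 292825 · 1/32 = 292825/32.
Numerically: E[X] ≈ 9150.781.

E[X] = C(53,4)·2^(1−C(4,2)) = 292825/32 ≈ 9150.781.


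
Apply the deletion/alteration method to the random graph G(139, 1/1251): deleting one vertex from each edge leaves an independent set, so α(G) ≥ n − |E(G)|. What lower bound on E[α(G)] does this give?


E[|E(G)|] = C(139, 2)·p = 9591 · (1/1251) = 23/3.
E[α(G)] ≥ n − E[|E(G)|] = 139 − 23/3 = 394/3.
Numerically: ≈ 131.333333.
(This is only a lower bound; the true E[α(G)] may be larger.)

E[α(G)] ≥ 394/3 ≈ 131.333333.


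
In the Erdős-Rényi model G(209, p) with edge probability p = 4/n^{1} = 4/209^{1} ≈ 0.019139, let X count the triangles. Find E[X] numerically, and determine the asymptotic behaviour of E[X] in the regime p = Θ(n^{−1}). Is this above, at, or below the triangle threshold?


Number of potential triangles: C(209, 3) = 1499784.
Each occurs with probability p³ ≈ (0.019139)³ ≈ 7.0103728e-06.
By linearity: E[X] = C(209, 3)·p³ ≈ 1499784 · 7.0103728e-06 ≈ 10.51405.
Here α = 1, so p = 4/n is exactly at the triangle threshold p ~ 1/n. Asymptotically E[X] → c³/6 = 4³/6 = 32/3 ≈ 10.66667, a bounded constant. In this regime the triangle count is asymptotically Poisson(c³/6).

E[X] ≈ 10.51405; in regime p = Θ(1/n^{1}) E[X] stays bounded (at the triangle threshold p ~ 1/n).


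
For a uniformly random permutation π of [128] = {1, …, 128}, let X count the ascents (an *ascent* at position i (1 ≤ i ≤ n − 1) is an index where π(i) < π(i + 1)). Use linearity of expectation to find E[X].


Write X = Σ X_I over i = 1, …, 127, with X_I the indicator of one ascent.
There are 127 indicators.
For each fixed i, the pair (π(i), π(i+1)) is a uniformly random ordered pair of distinct values from {1, …, 128}; by symmetry P[π(i) < π(i+1)] = 1/2.
By linearity: E[X] = 127 · (1/2) = (128 − 1) · (1/2) = 127/2 ≈ 63.50000.

E[X] = 127/2 = 63.50000.


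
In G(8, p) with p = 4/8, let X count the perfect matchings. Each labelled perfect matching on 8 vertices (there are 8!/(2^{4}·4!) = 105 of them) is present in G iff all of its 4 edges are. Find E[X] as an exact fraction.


K_8 has 8!/(2^{4}·4!) = 105 labelled perfect matchings.
For each such perfect matching H, let X_H = 1 if all 4 edges of H are present in G. Then P[X_H = 1] = p^{4} = (1/2)^{4} = 1/16.
By linearity of expectation: E[X] = Σ_H E[X_H] = 105 · p^{4} = 105 · 1/16 = 105/16.
Numerically: E[X] ≈ 6.56.

E[X] = 105 · (1/2)^{4} = 105/16 ≈ 6.56.


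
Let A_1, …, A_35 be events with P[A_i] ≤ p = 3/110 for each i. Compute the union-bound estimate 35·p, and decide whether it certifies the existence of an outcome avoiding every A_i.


Union bound: P[∪_{i=1}^{35} A_i] ≤ Σ_i P[A_i] ≤ 35·p = 35·(3/110) = 21/22.
Numerically: 21/22 ≈ 0.954545.
Is 21/22 < 1? YES.
Since P[∪ A_i] ≤ 21/22 < 1, the complement has P[∩ A_i^c] ≥ 1 − 21/22 = 1/22 > 0, so some outcome avoids every A_i.

35·p = 21/22 ≈ 0.954545; existence CERTIFIED by the union bound.
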